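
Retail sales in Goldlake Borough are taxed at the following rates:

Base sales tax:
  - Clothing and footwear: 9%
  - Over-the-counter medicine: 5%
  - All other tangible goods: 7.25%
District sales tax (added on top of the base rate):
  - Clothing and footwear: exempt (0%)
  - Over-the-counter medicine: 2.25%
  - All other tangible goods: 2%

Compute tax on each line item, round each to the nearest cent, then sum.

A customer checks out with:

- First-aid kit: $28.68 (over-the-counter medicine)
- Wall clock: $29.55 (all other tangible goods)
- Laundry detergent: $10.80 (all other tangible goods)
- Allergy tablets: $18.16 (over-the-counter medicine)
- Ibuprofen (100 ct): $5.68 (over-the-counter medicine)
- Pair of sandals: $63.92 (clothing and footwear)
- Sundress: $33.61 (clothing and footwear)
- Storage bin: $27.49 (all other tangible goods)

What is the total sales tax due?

$18.85

First-aid kit $28.68: over-the-counter medicine → 5% + 2.25% district = 7.25% → $2.08
Wall clock $29.55: all other tangible goods → 7.25% + 2% district = 9.25% → $2.73
Laundry detergent $10.80: all other tangible goods → 7.25% + 2% district = 9.25% → $1.00
Allergy tablets $18.16: over-the-counter medicine → 5% + 2.25% district = 7.25% → $1.32
Ibuprofen (100 ct) $5.68: over-the-counter medicine → 5% + 2.25% district = 7.25% → $0.41
Pair of sandals $63.92: clothing and footwear → 9% + 0% district = 9% → $5.75
Sundress $33.61: clothing and footwear → 9% + 0% district = 9% → $3.02
Storage bin $27.49: all other tangible goods → 7.25% + 2% district = 9.25% → $2.54
Total tax = $2.08 + $2.73 + $1.00 + $1.32 + $0.41 + $5.75 + $3.02 + $2.54 = $18.85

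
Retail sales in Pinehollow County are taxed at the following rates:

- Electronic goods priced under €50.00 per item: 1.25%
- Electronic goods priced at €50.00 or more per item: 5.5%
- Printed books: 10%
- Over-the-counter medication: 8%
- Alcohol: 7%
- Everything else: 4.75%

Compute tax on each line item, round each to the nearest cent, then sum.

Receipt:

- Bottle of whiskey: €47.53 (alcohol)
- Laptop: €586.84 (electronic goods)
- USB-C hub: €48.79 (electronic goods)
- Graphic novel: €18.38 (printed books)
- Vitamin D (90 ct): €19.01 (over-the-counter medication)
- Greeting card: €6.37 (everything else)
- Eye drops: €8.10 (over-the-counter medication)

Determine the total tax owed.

Bottle of whiskey €47.53: alcohol → 7% → €3.33
Laptop €586.84: electronic goods, €50.00 or more → 5.5% → €32.28
USB-C hub €48.79: electronic goods, under €50.00 → 1.25% → €0.61
Graphic novel €18.38: printed books → 10% → €1.84
Vitamin D (90 ct) €19.01: over-the-counter medication → 8% → €1.52
Greeting card €6.37: everything else → 4.75% → €0.30
Eye drops €8.10: over-the-counter medication → 8% → €0.65
Total tax = €3.33 + €32.28 + €0.61 + €1.84 + €1.52 + €0.30 + €0.65 = €40.53

€40.53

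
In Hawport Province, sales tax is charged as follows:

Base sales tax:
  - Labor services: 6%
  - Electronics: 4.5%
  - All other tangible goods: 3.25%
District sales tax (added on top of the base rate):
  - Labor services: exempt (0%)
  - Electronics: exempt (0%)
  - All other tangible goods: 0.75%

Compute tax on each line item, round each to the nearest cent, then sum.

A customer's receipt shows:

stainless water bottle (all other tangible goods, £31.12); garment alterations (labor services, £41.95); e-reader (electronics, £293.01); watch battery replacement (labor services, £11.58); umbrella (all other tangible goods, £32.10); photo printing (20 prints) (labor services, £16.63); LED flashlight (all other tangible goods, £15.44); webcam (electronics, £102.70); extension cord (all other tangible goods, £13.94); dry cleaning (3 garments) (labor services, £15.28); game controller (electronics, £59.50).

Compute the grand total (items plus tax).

Stainless water bottle £31.12: all other tangible goods → 3.25% + 0.75% district = 4% → £1.24
Garment alterations £41.95: labor services → 6% + 0% district = 6% → £2.52
E-reader £293.01: electronics → 4.5% + 0% district = 4.5% → £13.19
Watch battery replacement £11.58: labor services → 6% + 0% district = 6% → £0.69
Umbrella £32.10: all other tangible goods → 3.25% + 0.75% district = 4% → £1.28
Photo printing (20 prints) £16.63: labor services → 6% + 0% district = 6% → £1.00
LED flashlight £15.44: all other tangible goods → 3.25% + 0.75% district = 4% → £0.62
Webcam £102.70: electronics → 4.5% + 0% district = 4.5% → £4.62
Extension cord £13.94: all other tangible goods → 3.25% + 0.75% district = 4% → £0.56
Dry cleaning (3 garments) £15.28: labor services → 6% + 0% district = 6% → £0.92
Game controller £59.50: electronics → 4.5% + 0% district = 4.5% → £2.68
Subtotal = £633.25; tax = £29.32; total due = £662.57

£662.57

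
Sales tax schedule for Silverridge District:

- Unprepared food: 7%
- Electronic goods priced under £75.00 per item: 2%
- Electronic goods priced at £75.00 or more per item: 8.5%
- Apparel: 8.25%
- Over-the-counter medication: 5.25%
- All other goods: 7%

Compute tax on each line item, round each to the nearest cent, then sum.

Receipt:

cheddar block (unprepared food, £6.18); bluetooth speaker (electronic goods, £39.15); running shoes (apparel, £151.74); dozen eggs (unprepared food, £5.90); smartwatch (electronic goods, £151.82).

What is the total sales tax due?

Cheddar block £6.18: unprepared food → 7% → £0.43
Bluetooth speaker £39.15: electronic goods, under £75.00 → 2% → £0.78
Running shoes £151.74: apparel → 8.25% → £12.52
Dozen eggs £5.90: unprepared food → 7% → £0.41
Smartwatch £151.82: electronic goods, £75.00 or more → 8.5% → £12.90
Total tax = £0.43 + £0.78 + £12.52 + £0.41 + £12.90 = £27.04

£27.04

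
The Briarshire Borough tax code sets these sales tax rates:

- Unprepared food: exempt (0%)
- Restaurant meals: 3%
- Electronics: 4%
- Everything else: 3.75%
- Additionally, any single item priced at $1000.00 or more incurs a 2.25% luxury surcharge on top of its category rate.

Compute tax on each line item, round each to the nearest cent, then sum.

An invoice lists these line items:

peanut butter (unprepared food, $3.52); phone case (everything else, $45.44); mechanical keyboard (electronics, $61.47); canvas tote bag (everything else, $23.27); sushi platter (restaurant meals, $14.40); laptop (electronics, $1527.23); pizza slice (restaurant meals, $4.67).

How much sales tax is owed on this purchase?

$101.05

Peanut butter $3.52: unprepared food → 0% → $0.00
Phone case $45.44: everything else → 3.75% → $1.70
Mechanical keyboard $61.47: electronics → 4% → $2.46
Canvas tote bag $23.27: everything else → 3.75% → $0.87
Sushi platter $14.40: restaurant meals → 3% → $0.43
Laptop $1527.23: electronics → 4% + 2.25% surcharge = 6.25% → $95.45
Pizza slice $4.67: restaurant meals → 3% → $0.14
Total tax = $1.70 + $2.46 + $0.87 + $0.43 + $95.45 + $0.14 = $101.05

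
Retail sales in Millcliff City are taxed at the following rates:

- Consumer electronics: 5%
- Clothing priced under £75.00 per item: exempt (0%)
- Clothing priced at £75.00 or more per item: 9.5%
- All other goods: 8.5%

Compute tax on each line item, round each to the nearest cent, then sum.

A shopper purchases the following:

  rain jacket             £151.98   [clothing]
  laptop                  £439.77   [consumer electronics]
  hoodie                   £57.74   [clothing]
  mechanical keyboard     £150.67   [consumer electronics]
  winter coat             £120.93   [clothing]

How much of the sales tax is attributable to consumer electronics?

Laptop £439.77: consumer electronics → 5% → £21.99
Mechanical keyboard £150.67: consumer electronics → 5% → £7.53
Tax on consumer electronics = £21.99 + £7.53 = £29.52

£29.52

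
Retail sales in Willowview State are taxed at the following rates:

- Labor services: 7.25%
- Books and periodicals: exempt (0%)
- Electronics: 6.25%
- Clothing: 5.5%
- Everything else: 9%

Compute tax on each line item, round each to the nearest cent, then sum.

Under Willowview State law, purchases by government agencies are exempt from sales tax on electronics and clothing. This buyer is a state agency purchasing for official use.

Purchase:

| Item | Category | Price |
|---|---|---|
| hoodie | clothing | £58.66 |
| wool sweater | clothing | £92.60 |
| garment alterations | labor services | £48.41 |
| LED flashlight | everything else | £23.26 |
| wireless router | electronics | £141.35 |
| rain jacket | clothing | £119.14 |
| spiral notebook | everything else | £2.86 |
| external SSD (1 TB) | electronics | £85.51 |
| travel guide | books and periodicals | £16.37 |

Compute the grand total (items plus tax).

£594.02

Hoodie £58.66: clothing, buyer-exempt → 0% → £0.00
Wool sweater £92.60: clothing, buyer-exempt → 0% → £0.00
Garment alterations £48.41: labor services → 7.25% → £3.51
LED flashlight £23.26: everything else → 9% → £2.09
Wireless router £141.35: electronics, buyer-exempt → 0% → £0.00
Rain jacket £119.14: clothing, buyer-exempt → 0% → £0.00
Spiral notebook £2.86: everything else → 9% → £0.26
External SSD (1 TB) £85.51: electronics, buyer-exempt → 0% → £0.00
Travel guide £16.37: books and periodicals → 0% → £0.00
Subtotal = £588.16; tax = £5.86; total due = £594.02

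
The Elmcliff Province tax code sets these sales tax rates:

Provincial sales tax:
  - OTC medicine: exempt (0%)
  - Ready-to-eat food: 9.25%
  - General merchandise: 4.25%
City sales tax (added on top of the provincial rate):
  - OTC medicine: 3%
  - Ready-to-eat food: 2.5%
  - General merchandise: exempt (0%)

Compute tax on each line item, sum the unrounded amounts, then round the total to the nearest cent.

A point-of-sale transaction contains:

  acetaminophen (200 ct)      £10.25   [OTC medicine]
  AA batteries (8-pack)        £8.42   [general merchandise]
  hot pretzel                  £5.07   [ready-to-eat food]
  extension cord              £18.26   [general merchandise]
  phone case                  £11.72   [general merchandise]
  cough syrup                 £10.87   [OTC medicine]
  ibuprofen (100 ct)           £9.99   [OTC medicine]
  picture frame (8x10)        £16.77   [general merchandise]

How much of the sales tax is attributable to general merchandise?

AA batteries (8-pack) £8.42: general merchandise → 4.25% + 0% city = 4.25% → £0.35785
Extension cord £18.26: general merchandise → 4.25% + 0% city = 4.25% → £0.77605
Phone case £11.72: general merchandise → 4.25% + 0% city = 4.25% → £0.4981
Picture frame (8x10) £16.77: general merchandise → 4.25% + 0% city = 4.25% → £0.712725
Tax on general merchandise: unrounded sum = £2.344725 → £2.34

£2.34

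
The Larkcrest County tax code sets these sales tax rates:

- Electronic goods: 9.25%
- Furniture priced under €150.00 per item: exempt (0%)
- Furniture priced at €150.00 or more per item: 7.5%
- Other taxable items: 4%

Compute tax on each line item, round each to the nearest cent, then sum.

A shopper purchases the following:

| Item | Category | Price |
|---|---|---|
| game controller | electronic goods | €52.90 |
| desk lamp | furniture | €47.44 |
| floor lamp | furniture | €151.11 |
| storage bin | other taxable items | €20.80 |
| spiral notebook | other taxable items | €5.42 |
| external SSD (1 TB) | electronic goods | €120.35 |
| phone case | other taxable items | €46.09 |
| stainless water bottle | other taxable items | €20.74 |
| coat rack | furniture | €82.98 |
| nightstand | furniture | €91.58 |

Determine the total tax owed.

Game controller €52.90: electronic goods → 9.25% → €4.89
Desk lamp €47.44: furniture, under €150.00 → 0% → €0.00
Floor lamp €151.11: furniture, €150.00 or more → 7.5% → €11.33
Storage bin €20.80: other taxable items → 4% → €0.83
Spiral notebook €5.42: other taxable items → 4% → €0.22
External SSD (1 TB) €120.35: electronic goods → 9.25% → €11.13
Phone case €46.09: other taxable items → 4% → €1.84
Stainless water bottle €20.74: other taxable items → 4% → €0.83
Coat rack €82.98: furniture, under €150.00 → 0% → €0.00
Nightstand €91.58: furniture, under €150.00 → 0% → €0.00
Total tax = €4.89 + €11.33 + €0.83 + €0.22 + €11.13 + €1.84 + €0.83 = €31.07

€31.07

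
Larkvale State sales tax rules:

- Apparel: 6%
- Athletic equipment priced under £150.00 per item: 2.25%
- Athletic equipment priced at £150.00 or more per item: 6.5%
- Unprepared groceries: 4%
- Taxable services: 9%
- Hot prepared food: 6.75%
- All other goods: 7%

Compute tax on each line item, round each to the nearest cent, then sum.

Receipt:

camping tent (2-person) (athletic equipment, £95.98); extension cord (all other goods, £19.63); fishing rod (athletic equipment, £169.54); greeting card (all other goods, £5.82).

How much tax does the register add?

£14.96

Camping tent (2-person) £95.98: athletic equipment, under £150.00 → 2.25% → £2.16
Extension cord £19.63: all other goods → 7% → £1.37
Fishing rod £169.54: athletic equipment, £150.00 or more → 6.5% → £11.02
Greeting card £5.82: all other goods → 7% → £0.41
Total tax = £2.16 + £1.37 + £11.02 + £0.41 = £14.96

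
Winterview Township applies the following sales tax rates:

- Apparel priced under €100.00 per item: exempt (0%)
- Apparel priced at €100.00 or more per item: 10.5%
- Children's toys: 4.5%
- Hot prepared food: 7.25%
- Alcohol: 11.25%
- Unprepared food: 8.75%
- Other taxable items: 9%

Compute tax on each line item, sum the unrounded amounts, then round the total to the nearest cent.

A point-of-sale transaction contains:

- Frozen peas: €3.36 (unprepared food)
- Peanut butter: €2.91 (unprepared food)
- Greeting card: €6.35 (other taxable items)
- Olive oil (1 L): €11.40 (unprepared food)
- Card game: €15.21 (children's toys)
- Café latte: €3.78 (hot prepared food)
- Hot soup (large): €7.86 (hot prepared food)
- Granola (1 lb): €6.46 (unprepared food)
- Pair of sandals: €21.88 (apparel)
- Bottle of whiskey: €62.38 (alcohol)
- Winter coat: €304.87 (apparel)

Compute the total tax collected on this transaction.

Frozen peas €3.36: unprepared food → 8.75% → €0.294
Peanut butter €2.91: unprepared food → 8.75% → €0.254625
Greeting card €6.35: other taxable items → 9% → €0.5715
Olive oil (1 L) €11.40: unprepared food → 8.75% → €0.9975
Card game €15.21: children's toys → 4.5% → €0.68445
Café latte €3.78: hot prepared food → 7.25% → €0.27405
Hot soup (large) €7.86: hot prepared food → 7.25% → €0.56985
Granola (1 lb) €6.46: unprepared food → 8.75% → €0.56525
Pair of sandals €21.88: apparel, under €100.00 → 0% → €0.00
Bottle of whiskey €62.38: alcohol → 11.25% → €7.01775
Winter coat €304.87: apparel, €100.00 or more → 10.5% → €32.01135
Unrounded tax sum = €43.240325 → €43.24

€43.24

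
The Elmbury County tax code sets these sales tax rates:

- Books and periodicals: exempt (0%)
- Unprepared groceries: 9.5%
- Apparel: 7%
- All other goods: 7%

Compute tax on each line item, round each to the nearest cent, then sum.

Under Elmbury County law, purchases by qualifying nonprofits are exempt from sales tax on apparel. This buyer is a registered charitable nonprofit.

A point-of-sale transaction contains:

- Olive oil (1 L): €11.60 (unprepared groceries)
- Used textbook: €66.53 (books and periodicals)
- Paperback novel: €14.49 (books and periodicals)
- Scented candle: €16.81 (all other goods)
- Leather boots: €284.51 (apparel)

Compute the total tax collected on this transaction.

Olive oil (1 L) €11.60: unprepared groceries → 9.5% → €1.10
Used textbook €66.53: books and periodicals → 0% → €0.00
Paperback novel €14.49: books and periodicals → 0% → €0.00
Scented candle €16.81: all other goods → 7% → €1.18
Leather boots €284.51: apparel, buyer-exempt → 0% → €0.00
Total tax = €1.10 + €1.18 = €2.28

€2.28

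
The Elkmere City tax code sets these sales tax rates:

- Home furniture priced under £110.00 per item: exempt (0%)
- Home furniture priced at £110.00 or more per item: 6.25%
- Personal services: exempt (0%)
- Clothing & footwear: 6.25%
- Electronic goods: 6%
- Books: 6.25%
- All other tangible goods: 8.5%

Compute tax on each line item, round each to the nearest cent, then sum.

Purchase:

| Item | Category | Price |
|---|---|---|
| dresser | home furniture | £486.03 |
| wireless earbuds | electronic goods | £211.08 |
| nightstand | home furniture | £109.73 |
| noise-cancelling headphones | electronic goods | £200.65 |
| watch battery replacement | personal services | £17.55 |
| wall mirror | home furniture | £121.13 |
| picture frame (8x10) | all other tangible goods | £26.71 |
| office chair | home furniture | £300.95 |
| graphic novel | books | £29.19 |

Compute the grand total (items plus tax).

£1588.57

Dresser £486.03: home furniture, £110.00 or more → 6.25% → £30.38
Wireless earbuds £211.08: electronic goods → 6% → £12.66
Nightstand £109.73: home furniture, under £110.00 → 0% → £0.00
Noise-cancelling headphones £200.65: electronic goods → 6% → £12.04
Watch battery replacement £17.55: personal services → 0% → £0.00
Wall mirror £121.13: home furniture, £110.00 or more → 6.25% → £7.57
Picture frame (8x10) £26.71: all other tangible goods → 8.5% → £2.27
Office chair £300.95: home furniture, £110.00 or more → 6.25% → £18.81
Graphic novel £29.19: books → 6.25% → £1.82
Subtotal = £1503.02; tax = £85.55; total due = £1588.57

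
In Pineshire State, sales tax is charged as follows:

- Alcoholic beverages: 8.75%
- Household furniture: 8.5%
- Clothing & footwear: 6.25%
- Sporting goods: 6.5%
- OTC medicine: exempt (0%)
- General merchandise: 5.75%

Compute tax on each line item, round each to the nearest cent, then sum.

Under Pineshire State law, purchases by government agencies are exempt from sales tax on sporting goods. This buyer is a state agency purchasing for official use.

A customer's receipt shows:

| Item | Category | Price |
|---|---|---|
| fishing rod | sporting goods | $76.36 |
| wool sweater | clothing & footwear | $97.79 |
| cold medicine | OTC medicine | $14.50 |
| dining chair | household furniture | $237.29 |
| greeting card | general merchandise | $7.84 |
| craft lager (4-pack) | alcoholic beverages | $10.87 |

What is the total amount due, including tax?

$472.33

Fishing rod $76.36: sporting goods, buyer-exempt → 0% → $0.00
Wool sweater $97.79: clothing & footwear → 6.25% → $6.11
Cold medicine $14.50: OTC medicine → 0% → $0.00
Dining chair $237.29: household furniture → 8.5% → $20.17
Greeting card $7.84: general merchandise → 5.75% → $0.45
Craft lager (4-pack) $10.87: alcoholic beverages → 8.75% → $0.95
Subtotal = $444.65; tax = $27.68; total due = $472.33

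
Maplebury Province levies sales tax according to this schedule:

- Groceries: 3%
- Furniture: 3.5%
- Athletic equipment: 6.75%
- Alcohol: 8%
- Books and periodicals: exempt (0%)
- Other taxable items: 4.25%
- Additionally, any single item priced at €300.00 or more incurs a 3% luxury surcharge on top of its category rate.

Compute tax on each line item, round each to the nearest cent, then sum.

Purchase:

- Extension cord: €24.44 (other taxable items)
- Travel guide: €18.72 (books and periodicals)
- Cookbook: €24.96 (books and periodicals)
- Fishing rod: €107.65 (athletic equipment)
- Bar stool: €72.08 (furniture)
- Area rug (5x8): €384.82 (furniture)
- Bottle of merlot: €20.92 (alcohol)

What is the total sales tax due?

€37.51

Extension cord €24.44: other taxable items → 4.25% → €1.04
Travel guide €18.72: books and periodicals → 0% → €0.00
Cookbook €24.96: books and periodicals → 0% → €0.00
Fishing rod €107.65: athletic equipment → 6.75% → €7.27
Bar stool €72.08: furniture → 3.5% → €2.52
Area rug (5x8) €384.82: furniture → 3.5% + 3% surcharge = 6.5% → €25.01
Bottle of merlot €20.92: alcohol → 8% → €1.67
Total tax = €1.04 + €7.27 + €2.52 + €25.01 + €1.67 = €37.51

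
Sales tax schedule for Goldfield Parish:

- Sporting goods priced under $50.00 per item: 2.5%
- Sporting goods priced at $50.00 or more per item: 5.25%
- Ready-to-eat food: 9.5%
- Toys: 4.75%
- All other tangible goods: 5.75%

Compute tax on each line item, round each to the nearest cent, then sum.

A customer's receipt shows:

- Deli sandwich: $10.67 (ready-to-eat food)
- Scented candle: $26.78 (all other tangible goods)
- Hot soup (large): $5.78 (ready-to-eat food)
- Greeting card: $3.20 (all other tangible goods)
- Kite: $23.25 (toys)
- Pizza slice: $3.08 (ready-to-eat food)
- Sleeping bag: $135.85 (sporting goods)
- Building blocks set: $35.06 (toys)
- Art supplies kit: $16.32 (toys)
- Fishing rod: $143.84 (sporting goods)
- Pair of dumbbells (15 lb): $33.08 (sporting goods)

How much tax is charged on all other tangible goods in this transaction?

Scented candle $26.78: all other tangible goods → 5.75% → $1.54
Greeting card $3.20: all other tangible goods → 5.75% → $0.18
Tax on all other tangible goods = $1.54 + $0.18 = $1.72

$1.72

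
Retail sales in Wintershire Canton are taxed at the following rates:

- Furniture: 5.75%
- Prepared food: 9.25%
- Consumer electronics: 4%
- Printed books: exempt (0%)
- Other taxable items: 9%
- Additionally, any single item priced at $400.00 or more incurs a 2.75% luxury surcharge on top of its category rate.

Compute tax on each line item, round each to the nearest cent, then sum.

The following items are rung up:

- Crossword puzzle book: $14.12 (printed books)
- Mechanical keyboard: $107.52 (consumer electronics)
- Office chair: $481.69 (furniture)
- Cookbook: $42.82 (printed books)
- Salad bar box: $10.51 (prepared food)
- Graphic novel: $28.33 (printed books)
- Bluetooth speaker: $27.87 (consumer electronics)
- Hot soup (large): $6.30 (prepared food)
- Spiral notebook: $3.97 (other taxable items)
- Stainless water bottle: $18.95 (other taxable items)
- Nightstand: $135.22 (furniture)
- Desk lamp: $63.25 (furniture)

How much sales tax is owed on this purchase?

Crossword puzzle book $14.12: printed books → 0% → $0.00
Mechanical keyboard $107.52: consumer electronics → 4% → $4.30
Office chair $481.69: furniture → 5.75% + 2.75% surcharge = 8.5% → $40.94
Cookbook $42.82: printed books → 0% → $0.00
Salad bar box $10.51: prepared food → 9.25% → $0.97
Graphic novel $28.33: printed books → 0% → $0.00
Bluetooth speaker $27.87: consumer electronics → 4% → $1.11
Hot soup (large) $6.30: prepared food → 9.25% → $0.58
Spiral notebook $3.97: other taxable items → 9% → $0.36
Stainless water bottle $18.95: other taxable items → 9% → $1.71
Nightstand $135.22: furniture → 5.75% → $7.78
Desk lamp $63.25: furniture → 5.75% → $3.64
Total tax = $4.30 + $40.94 + $0.97 + $1.11 + $0.58 + $0.36 + $1.71 + $7.78 + $3.64 = $61.39

$61.39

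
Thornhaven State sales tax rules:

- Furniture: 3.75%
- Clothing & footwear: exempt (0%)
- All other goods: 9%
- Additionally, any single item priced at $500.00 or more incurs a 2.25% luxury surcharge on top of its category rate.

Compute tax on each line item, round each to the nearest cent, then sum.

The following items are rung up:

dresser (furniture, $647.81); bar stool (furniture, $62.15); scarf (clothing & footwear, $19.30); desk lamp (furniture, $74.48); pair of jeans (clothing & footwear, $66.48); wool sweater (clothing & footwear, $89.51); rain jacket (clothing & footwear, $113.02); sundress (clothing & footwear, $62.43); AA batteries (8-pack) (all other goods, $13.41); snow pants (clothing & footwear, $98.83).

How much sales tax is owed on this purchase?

$45.20

Dresser $647.81: furniture → 3.75% + 2.25% surcharge = 6% → $38.87
Bar stool $62.15: furniture → 3.75% → $2.33
Scarf $19.30: clothing & footwear → 0% → $0.00
Desk lamp $74.48: furniture → 3.75% → $2.79
Pair of jeans $66.48: clothing & footwear → 0% → $0.00
Wool sweater $89.51: clothing & footwear → 0% → $0.00
Rain jacket $113.02: clothing & footwear → 0% → $0.00
Sundress $62.43: clothing & footwear → 0% → $0.00
AA batteries (8-pack) $13.41: all other goods → 9% → $1.21
Snow pants $98.83: clothing & footwear → 0% → $0.00
Total tax = $38.87 + $2.33 + $2.79 + $1.21 = $45.20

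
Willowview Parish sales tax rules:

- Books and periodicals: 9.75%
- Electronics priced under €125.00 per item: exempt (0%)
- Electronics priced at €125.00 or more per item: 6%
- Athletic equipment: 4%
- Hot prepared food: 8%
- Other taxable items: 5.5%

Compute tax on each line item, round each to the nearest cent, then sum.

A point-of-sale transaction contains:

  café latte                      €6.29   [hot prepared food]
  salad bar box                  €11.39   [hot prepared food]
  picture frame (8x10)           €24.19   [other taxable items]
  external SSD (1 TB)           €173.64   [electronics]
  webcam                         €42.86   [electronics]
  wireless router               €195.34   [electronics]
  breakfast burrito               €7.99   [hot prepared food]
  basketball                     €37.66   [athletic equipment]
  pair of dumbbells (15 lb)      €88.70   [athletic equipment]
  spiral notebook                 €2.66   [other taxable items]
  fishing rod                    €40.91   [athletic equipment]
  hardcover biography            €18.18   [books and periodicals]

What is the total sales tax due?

Café latte €6.29: hot prepared food → 8% → €0.50
Salad bar box €11.39: hot prepared food → 8% → €0.91
Picture frame (8x10) €24.19: other taxable items → 5.5% → €1.33
External SSD (1 TB) €173.64: electronics, €125.00 or more → 6% → €10.42
Webcam €42.86: electronics, under €125.00 → 0% → €0.00
Wireless router €195.34: electronics, €125.00 or more → 6% → €11.72
Breakfast burrito €7.99: hot prepared food → 8% → €0.64
Basketball €37.66: athletic equipment → 4% → €1.51
Pair of dumbbells (15 lb) €88.70: athletic equipment → 4% → €3.55
Spiral notebook €2.66: other taxable items → 5.5% → €0.15
Fishing rod €40.91: athletic equipment → 4% → €1.64
Hardcover biography €18.18: books and periodicals → 9.75% → €1.77
Total tax = €0.50 + €0.91 + €1.33 + €10.42 + €11.72 + €0.64 + €1.51 + €3.55 + €0.15 + €1.64 + €1.77 = €34.14

€34.14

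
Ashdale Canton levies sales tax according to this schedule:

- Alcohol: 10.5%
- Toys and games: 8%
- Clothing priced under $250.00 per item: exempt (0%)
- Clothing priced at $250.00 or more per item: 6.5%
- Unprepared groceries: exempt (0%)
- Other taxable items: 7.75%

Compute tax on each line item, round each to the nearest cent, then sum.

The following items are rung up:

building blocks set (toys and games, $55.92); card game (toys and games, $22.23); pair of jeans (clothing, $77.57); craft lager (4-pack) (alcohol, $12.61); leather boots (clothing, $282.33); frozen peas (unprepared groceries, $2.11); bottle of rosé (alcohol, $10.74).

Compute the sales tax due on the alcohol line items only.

Craft lager (4-pack) $12.61: alcohol → 10.5% → $1.32
Bottle of rosé $10.74: alcohol → 10.5% → $1.13
Tax on alcohol = $1.32 + $1.13 = $2.45

$2.45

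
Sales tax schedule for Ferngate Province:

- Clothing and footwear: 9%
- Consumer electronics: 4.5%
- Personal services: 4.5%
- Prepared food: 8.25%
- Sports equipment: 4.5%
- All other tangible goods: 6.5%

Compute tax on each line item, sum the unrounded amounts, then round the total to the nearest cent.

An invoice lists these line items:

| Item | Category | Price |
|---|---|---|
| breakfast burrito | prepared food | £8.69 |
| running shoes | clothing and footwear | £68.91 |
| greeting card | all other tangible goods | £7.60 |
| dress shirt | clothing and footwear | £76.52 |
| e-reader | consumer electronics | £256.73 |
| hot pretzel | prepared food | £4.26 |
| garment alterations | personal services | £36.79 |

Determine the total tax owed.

£27.86

Breakfast burrito £8.69: prepared food → 8.25% → £0.716925
Running shoes £68.91: clothing and footwear → 9% → £6.2019
Greeting card £7.60: all other tangible goods → 6.5% → £0.494
Dress shirt £76.52: clothing and footwear → 9% → £6.8868
E-reader £256.73: consumer electronics → 4.5% → £11.55285
Hot pretzel £4.26: prepared food → 8.25% → £0.35145
Garment alterations £36.79: personal services → 4.5% → £1.65555
Unrounded tax sum = £27.859475 → £27.86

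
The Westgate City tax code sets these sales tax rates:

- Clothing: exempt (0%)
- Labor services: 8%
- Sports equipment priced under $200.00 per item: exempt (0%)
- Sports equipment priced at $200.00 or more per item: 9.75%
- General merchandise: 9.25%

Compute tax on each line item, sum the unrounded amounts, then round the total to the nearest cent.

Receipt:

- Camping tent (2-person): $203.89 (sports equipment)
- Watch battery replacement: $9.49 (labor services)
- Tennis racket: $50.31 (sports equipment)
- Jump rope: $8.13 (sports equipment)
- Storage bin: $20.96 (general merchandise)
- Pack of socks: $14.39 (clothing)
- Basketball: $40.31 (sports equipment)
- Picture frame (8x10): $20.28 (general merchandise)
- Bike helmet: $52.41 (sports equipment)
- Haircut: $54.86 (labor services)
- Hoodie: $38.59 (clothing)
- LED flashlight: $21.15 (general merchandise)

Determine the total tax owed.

Camping tent (2-person) $203.89: sports equipment, $200.00 or more → 9.75% → $19.879275
Watch battery replacement $9.49: labor services → 8% → $0.7592
Tennis racket $50.31: sports equipment, under $200.00 → 0% → $0.00
Jump rope $8.13: sports equipment, under $200.00 → 0% → $0.00
Storage bin $20.96: general merchandise → 9.25% → $1.9388
Pack of socks $14.39: clothing → 0% → $0.00
Basketball $40.31: sports equipment, under $200.00 → 0% → $0.00
Picture frame (8x10) $20.28: general merchandise → 9.25% → $1.8759
Bike helmet $52.41: sports equipment, under $200.00 → 0% → $0.00
Haircut $54.86: labor services → 8% → $4.3888
Hoodie $38.59: clothing → 0% → $0.00
LED flashlight $21.15: general merchandise → 9.25% → $1.956375
Unrounded tax sum = $30.79835 → $30.80

$30.80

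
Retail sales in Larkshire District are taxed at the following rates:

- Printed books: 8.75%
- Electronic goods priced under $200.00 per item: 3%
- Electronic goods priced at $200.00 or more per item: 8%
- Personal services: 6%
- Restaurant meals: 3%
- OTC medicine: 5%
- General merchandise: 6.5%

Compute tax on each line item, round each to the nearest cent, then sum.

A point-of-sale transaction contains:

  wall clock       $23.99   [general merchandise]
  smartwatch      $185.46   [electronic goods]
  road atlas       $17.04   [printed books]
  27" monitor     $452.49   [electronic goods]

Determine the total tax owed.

Wall clock $23.99: general merchandise → 6.5% → $1.56
Smartwatch $185.46: electronic goods, under $200.00 → 3% → $5.56
Road atlas $17.04: printed books → 8.75% → $1.49
27" monitor $452.49: electronic goods, $200.00 or more → 8% → $36.20
Total tax = $1.56 + $5.56 + $1.49 + $36.20 = $44.81

$44.81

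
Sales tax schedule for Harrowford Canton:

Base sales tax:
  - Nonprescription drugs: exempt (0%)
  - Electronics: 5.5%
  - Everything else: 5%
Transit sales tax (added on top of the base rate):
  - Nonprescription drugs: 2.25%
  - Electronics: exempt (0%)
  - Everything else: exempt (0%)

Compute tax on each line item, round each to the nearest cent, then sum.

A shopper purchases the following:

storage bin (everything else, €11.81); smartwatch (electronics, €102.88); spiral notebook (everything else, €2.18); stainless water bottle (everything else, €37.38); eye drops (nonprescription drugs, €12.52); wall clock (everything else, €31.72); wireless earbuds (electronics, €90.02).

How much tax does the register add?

€15.05

Storage bin €11.81: everything else → 5% + 0% transit = 5% → €0.59
Smartwatch €102.88: electronics → 5.5% + 0% transit = 5.5% → €5.66
Spiral notebook €2.18: everything else → 5% + 0% transit = 5% → €0.11
Stainless water bottle €37.38: everything else → 5% + 0% transit = 5% → €1.87
Eye drops €12.52: nonprescription drugs → 0% + 2.25% transit = 2.25% → €0.28
Wall clock €31.72: everything else → 5% + 0% transit = 5% → €1.59
Wireless earbuds €90.02: electronics → 5.5% + 0% transit = 5.5% → €4.95
Total tax = €0.59 + €5.66 + €0.11 + €1.87 + €0.28 + €1.59 + €4.95 = €15.05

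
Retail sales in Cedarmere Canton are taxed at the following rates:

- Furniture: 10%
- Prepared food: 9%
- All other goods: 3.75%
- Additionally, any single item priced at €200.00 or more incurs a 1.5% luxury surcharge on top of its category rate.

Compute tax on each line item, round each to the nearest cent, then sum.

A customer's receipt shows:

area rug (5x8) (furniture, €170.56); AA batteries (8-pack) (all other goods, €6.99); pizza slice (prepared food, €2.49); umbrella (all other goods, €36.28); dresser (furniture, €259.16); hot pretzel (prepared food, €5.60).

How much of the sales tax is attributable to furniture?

Area rug (5x8) €170.56: furniture → 10% → €17.06
Dresser €259.16: furniture → 10% + 1.5% surcharge = 11.5% → €29.80
Tax on furniture = €17.06 + €29.80 = €46.86

€46.86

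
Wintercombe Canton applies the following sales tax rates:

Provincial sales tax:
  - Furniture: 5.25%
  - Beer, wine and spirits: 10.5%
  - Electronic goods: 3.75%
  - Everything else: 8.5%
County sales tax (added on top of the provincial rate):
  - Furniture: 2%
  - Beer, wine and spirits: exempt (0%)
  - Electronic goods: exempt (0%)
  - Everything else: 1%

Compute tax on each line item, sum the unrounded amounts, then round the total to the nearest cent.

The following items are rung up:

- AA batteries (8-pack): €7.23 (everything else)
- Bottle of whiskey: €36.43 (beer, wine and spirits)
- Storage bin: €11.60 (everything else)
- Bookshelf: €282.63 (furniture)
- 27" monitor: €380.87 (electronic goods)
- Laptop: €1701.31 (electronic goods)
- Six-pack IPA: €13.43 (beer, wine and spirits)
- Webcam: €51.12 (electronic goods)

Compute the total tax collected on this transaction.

AA batteries (8-pack) €7.23: everything else → 8.5% + 1% county = 9.5% → €0.68685
Bottle of whiskey €36.43: beer, wine and spirits → 10.5% + 0% county = 10.5% → €3.82515
Storage bin €11.60: everything else → 8.5% + 1% county = 9.5% → €1.102
Bookshelf €282.63: furniture → 5.25% + 2% county = 7.25% → €20.490675
27" monitor €380.87: electronic goods → 3.75% + 0% county = 3.75% → €14.282625
Laptop €1701.31: electronic goods → 3.75% + 0% county = 3.75% → €63.799125
Six-pack IPA €13.43: beer, wine and spirits → 10.5% + 0% county = 10.5% → €1.41015
Webcam €51.12: electronic goods → 3.75% + 0% county = 3.75% → €1.917
Unrounded tax sum = €107.513575 → €107.51

€107.51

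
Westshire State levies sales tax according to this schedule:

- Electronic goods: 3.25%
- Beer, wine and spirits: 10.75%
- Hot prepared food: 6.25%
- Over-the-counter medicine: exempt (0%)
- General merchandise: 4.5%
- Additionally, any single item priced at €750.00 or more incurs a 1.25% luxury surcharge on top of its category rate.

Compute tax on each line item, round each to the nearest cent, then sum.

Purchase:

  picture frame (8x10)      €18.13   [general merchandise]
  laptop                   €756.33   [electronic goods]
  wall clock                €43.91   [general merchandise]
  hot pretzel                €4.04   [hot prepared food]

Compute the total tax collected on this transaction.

Picture frame (8x10) €18.13: general merchandise → 4.5% → €0.82
Laptop €756.33: electronic goods → 3.25% + 1.25% surcharge = 4.5% → €34.03
Wall clock €43.91: general merchandise → 4.5% → €1.98
Hot pretzel €4.04: hot prepared food → 6.25% → €0.25
Total tax = €0.82 + €34.03 + €1.98 + €0.25 = €37.08

€37.08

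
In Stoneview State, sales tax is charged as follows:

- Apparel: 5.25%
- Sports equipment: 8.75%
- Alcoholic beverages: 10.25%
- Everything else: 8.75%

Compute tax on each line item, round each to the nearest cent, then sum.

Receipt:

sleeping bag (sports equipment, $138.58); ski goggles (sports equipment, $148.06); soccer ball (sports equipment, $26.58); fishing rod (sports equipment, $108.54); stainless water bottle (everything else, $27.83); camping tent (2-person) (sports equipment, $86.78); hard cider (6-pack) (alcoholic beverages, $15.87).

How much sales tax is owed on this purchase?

$48.58

Sleeping bag $138.58: sports equipment → 8.75% → $12.13
Ski goggles $148.06: sports equipment → 8.75% → $12.96
Soccer ball $26.58: sports equipment → 8.75% → $2.33
Fishing rod $108.54: sports equipment → 8.75% → $9.50
Stainless water bottle $27.83: everything else → 8.75% → $2.44
Camping tent (2-person) $86.78: sports equipment → 8.75% → $7.59
Hard cider (6-pack) $15.87: alcoholic beverages → 10.25% → $1.63
Total tax = $12.13 + $12.96 + $2.33 + $9.50 + $2.44 + $7.59 + $1.63 = $48.58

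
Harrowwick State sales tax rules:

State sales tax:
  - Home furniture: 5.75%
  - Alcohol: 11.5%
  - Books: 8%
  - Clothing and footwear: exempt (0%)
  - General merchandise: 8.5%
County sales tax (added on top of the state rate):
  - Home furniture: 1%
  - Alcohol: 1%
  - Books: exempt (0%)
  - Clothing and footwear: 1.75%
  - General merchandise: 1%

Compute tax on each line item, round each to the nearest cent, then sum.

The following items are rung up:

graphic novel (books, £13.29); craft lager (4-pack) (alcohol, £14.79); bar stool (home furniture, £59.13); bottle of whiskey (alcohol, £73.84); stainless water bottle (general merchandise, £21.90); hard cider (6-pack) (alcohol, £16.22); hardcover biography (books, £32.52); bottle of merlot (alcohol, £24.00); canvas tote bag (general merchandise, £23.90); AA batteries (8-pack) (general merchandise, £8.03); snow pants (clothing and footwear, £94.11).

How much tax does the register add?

Graphic novel £13.29: books → 8% + 0% county = 8% → £1.06
Craft lager (4-pack) £14.79: alcohol → 11.5% + 1% county = 12.5% → £1.85
Bar stool £59.13: home furniture → 5.75% + 1% county = 6.75% → £3.99
Bottle of whiskey £73.84: alcohol → 11.5% + 1% county = 12.5% → £9.23
Stainless water bottle £21.90: general merchandise → 8.5% + 1% county = 9.5% → £2.08
Hard cider (6-pack) £16.22: alcohol → 11.5% + 1% county = 12.5% → £2.03
Hardcover biography £32.52: books → 8% + 0% county = 8% → £2.60
Bottle of merlot £24.00: alcohol → 11.5% + 1% county = 12.5% → £3.00
Canvas tote bag £23.90: general merchandise → 8.5% + 1% county = 9.5% → £2.27
AA batteries (8-pack) £8.03: general merchandise → 8.5% + 1% county = 9.5% → £0.76
Snow pants £94.11: clothing and footwear → 0% + 1.75% county = 1.75% → £1.65
Total tax = £1.06 + £1.85 + £3.99 + £9.23 + £2.08 + £2.03 + £2.60 + £3.00 + £2.27 + £0.76 + £1.65 = £30.52

£30.52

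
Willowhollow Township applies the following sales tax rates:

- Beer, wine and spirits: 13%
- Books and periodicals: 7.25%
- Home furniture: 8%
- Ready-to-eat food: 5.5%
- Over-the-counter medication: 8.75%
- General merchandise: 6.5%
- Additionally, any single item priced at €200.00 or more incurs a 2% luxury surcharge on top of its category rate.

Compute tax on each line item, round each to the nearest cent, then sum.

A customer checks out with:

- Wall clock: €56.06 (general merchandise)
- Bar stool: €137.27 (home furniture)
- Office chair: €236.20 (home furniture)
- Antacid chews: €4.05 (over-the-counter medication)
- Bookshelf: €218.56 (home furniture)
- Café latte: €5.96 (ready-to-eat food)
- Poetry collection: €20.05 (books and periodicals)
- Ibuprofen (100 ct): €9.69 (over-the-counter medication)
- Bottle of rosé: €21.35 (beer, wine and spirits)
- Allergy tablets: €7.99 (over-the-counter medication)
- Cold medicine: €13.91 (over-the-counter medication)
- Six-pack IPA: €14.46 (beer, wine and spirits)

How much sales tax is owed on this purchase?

Wall clock €56.06: general merchandise → 6.5% → €3.64
Bar stool €137.27: home furniture → 8% → €10.98
Office chair €236.20: home furniture → 8% + 2% surcharge = 10% → €23.62
Antacid chews €4.05: over-the-counter medication → 8.75% → €0.35
Bookshelf €218.56: home furniture → 8% + 2% surcharge = 10% → €21.86
Café latte €5.96: ready-to-eat food → 5.5% → €0.33
Poetry collection €20.05: books and periodicals → 7.25% → €1.45
Ibuprofen (100 ct) €9.69: over-the-counter medication → 8.75% → €0.85
Bottle of rosé €21.35: beer, wine and spirits → 13% → €2.78
Allergy tablets €7.99: over-the-counter medication → 8.75% → €0.70
Cold medicine €13.91: over-the-counter medication → 8.75% → €1.22
Six-pack IPA €14.46: beer, wine and spirits → 13% → €1.88
Total tax = €3.64 + €10.98 + €23.62 + €0.35 + €21.86 + €0.33 + €1.45 + €0.85 + €2.78 + €0.70 + €1.22 + €1.88 = €69.66

€69.66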